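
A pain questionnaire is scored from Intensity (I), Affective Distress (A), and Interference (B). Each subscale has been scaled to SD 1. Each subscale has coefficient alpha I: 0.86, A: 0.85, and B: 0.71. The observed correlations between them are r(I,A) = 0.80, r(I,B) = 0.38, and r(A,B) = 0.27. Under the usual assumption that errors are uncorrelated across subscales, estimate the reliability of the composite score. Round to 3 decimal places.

0.902

Var(I+A+B) = 3 + 2·[0.80 + 0.38 + 0.27] = 3 + 2.9 = 5.9.
With uncorrelated errors the cross-covariances are all true-score covariance, so they carry over unchanged; only the diagonal terms shrink to ρᵢσᵢ².
True-score variance = [0.86 + 0.85 + 0.71] + 2.9 = 2.42 + 2.9 = 5.32.
Reliability = 5.32 / 5.9 = 0.902.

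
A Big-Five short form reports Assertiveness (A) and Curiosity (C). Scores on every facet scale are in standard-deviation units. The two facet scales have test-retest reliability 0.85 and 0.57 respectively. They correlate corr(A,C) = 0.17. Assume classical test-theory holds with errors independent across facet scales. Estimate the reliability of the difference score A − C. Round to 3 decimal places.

0.651

Var(A−C) = 1 + 1 − 2·0.17 = 2 − 0.34 = 1.66.
With uncorrelated errors the cross-covariances are all true-score covariance, so they carry over unchanged; only the diagonal terms shrink to ρᵢσᵢ².
True-score variance = [0.85 + 0.57] − 0.34 = 1.42 − 0.34 = 1.08.
Reliability = 1.08 / 1.66 = 0.651.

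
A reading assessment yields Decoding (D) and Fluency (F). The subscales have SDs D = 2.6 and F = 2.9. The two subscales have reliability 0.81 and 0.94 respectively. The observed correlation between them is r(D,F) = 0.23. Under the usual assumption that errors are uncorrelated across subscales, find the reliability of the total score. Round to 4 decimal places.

Var(D+F) = 2.6² + 2.9² + 2·[2.6·2.9·0.23] = 15.17 + 3.4684 = 18.6384.
Because errors are independent across components, Cov(Tᵢ,Tⱼ) = Cov(Xᵢ,Xⱼ); the off-diagonal part of the true-score variance is the same as above.
True-score variance = [2.6²·0.81 + 2.9²·0.94] + 3.4684 = 13.381 + 3.4684 = 16.8494.
Reliability = 16.8494 / 18.6384 = 0.9040.

0.9040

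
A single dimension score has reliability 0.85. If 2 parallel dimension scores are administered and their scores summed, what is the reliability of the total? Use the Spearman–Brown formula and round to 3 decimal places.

ρ_k = kρ / (1 + (k−1)ρ) = 2·0.85 / (1 + 1·0.85) = 1.700 / 1.850 = 0.919.

0.919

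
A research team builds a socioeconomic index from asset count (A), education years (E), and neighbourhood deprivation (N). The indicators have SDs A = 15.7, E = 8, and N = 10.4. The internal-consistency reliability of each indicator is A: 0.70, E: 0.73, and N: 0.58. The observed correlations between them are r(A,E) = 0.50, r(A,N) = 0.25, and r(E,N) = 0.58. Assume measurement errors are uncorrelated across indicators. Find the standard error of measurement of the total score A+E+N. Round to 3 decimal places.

11.690

Var(total) = 418.65 + 303.752 = 722.402.
True-score variance = 281.996 + 303.752 = 585.748, so reliability = 0.8108.
Error variance = 722.402 − 585.748 = 136.654; SEM = √136.654 = 11.690.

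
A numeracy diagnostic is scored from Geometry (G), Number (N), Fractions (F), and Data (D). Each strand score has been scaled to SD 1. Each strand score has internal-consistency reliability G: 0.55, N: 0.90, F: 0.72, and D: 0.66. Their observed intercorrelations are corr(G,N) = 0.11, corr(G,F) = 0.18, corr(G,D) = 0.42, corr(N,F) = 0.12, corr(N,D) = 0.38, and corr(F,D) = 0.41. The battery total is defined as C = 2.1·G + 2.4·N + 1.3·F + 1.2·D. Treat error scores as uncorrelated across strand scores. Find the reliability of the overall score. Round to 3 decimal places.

Var(C) = 2.1² + 2.4² + 1.3² + 1.2² + 2·[5.04·0.11 + 2.73·0.18 + 2.52·0.42 + 3.12·0.12 + 2.88·0.38 + 1.56·0.41] = 13.3 + 8.4252 = 21.7252.
With uncorrelated errors the cross-covariances are all true-score covariance, so they carry over unchanged; only the diagonal terms shrink to ρᵢσᵢ².
True-score variance = [2.1²·0.55 + 2.4²·0.90 + 1.3²·0.72 + 1.2²·0.66] + 8.4252 = 9.7767 + 8.4252 = 18.2019.
Reliability = 18.2019 / 21.7252 = 0.838.

0.838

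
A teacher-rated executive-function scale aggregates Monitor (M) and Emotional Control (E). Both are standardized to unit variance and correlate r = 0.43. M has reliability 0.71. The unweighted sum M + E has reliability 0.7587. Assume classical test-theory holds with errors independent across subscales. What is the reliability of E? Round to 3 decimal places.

Var(M+E) = 2 + 2·0.43 = 2.860.
True-score variance = ρ_M + ρ_E + 2·0.43, so 0.7587 = (0.71 + ρ_E + 0.86) / 2.860.
ρ_E = 0.7587·2.860 − 0.71 − 0.86 = 0.600.

0.600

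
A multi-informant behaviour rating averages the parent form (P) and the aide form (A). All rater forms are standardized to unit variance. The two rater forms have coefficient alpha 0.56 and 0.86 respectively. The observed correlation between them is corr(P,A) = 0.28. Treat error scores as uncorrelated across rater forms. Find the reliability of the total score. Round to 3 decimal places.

Var(P+A) = 2 + 2·[0.28] = 2 + 0.56 = 2.56.
Under uncorrelated errors the observed covariances equal the true-score covariances, so only the own-variance terms attenuate.
True-score variance = [0.56 + 0.86] + 0.56 = 1.42 + 0.56 = 1.98.
Reliability = 1.98 / 2.56 = 0.773.

0.773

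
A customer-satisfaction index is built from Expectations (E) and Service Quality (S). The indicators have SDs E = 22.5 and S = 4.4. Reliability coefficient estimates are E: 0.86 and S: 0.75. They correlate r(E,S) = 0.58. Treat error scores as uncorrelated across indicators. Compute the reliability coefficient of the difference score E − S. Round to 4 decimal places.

Var(E−S) = 22.5² + 4.4² − 2·22.5·4.4·0.58 = 525.61 − 114.84 = 410.77.
Under uncorrelated errors the observed covariances equal the true-score covariances, so only the own-variance terms attenuate.
True-score variance = [22.5²·0.86 + 4.4²·0.75] − 114.84 = 449.895 − 114.84 = 335.055.
Reliability = 335.055 / 410.77 = 0.8157.

0.8157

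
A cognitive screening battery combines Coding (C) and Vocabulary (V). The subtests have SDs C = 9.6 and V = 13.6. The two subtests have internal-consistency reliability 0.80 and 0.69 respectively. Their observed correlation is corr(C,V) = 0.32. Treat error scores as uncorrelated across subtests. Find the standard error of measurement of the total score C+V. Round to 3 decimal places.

Var(total) = 277.12 + 83.5584 = 360.678.
True-score variance = 201.35 + 83.5584 = 284.909, so reliability = 0.7899.
Error variance = 360.678 − 284.909 = 75.7696; SEM = √75.7696 = 8.705.

8.705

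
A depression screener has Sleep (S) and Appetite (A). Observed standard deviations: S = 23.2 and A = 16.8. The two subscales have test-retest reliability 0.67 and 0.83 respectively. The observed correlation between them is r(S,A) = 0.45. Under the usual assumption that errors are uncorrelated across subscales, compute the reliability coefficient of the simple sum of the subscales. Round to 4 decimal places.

0.8074

Var(S+A) = 23.2² + 16.8² + 2·[23.2·16.8·0.45] = 820.48 + 350.784 = 1171.26.
Under uncorrelated errors the observed covariances equal the true-score covariances, so only the own-variance terms attenuate.
True-score variance = [23.2²·0.67 + 16.8²·0.83] + 350.784 = 594.88 + 350.784 = 945.664.
Reliability = 945.664 / 1171.26 = 0.8074.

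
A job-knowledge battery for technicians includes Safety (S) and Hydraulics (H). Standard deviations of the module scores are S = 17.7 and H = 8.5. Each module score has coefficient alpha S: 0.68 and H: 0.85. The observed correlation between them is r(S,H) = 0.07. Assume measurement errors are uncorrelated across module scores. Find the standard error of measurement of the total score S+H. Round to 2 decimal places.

Var(total) = 385.54 + 21.063 = 406.603.
True-score variance = 274.45 + 21.063 = 295.513, so reliability = 0.7268.
Error variance = 406.603 − 295.513 = 111.09; SEM = √111.09 = 10.54.

10.54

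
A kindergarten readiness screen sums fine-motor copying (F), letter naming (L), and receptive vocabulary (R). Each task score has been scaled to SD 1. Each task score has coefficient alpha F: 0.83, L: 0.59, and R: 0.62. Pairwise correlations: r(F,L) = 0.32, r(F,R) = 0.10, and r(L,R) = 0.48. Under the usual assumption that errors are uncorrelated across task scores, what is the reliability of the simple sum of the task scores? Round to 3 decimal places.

0.800

Var(F+L+R) = 3 + 2·[0.32 + 0.10 + 0.48] = 3 + 1.8 = 4.8.
With uncorrelated errors the cross-covariances are all true-score covariance, so they carry over unchanged; only the diagonal terms shrink to ρᵢσᵢ².
True-score variance = [0.83 + 0.59 + 0.62] + 1.8 = 2.04 + 1.8 = 3.84.
Reliability = 3.84 / 4.8 = 0.800.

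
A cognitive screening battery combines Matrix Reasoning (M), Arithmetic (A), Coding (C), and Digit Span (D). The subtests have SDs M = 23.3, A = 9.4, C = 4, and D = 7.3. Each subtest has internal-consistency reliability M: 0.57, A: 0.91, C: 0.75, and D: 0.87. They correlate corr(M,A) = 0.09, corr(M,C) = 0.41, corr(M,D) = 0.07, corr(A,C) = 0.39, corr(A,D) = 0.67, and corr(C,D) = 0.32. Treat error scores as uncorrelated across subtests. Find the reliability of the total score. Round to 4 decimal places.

0.7426

Var(M+A+C+D) = 23.3² + 9.4² + 4² + 7.3² + 2·[23.3·9.4·0.09 + 23.3·4·0.41 + 23.3·7.3·0.07 + 9.4·4·0.39 + 9.4·7.3·0.67 + 4·7.3·0.32] = 700.54 + 279.627 = 980.167.
With uncorrelated errors the cross-covariances are all true-score covariance, so they carry over unchanged; only the diagonal terms shrink to ρᵢσᵢ².
True-score variance = [23.3²·0.57 + 9.4²·0.91 + 4²·0.75 + 7.3²·0.87] + 279.627 = 448.217 + 279.627 = 727.844.
Reliability = 727.844 / 980.167 = 0.7426.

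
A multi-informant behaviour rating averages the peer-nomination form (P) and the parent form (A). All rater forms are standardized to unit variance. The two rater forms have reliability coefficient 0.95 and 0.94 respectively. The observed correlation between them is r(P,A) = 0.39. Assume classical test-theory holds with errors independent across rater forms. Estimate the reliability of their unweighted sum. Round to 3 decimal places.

Var(P+A) = 2 + 2·[0.39] = 2 + 0.78 = 2.78.
Under uncorrelated errors the observed covariances equal the true-score covariances, so only the own-variance terms attenuate.
True-score variance = [0.95 + 0.94] + 0.78 = 1.89 + 0.78 = 2.67.
Reliability = 2.67 / 2.78 = 0.960.

0.960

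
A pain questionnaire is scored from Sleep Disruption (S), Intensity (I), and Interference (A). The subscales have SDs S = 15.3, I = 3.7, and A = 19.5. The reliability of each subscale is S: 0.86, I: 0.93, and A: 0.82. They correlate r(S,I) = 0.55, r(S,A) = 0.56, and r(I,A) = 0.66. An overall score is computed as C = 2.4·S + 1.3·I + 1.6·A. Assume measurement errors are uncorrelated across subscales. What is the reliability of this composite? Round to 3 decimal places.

0.909

Var(C) = 2.4²·15.3² + 1.3²·3.7² + 1.6²·19.5² + 2·[3.12·15.3·3.7·0.55 + 3.84·15.3·19.5·0.56 + 2.08·3.7·19.5·0.66] = 2344.93 + 1675.52 = 4020.46.
Under uncorrelated errors the observed covariances equal the true-score covariances, so only the own-variance terms attenuate.
True-score variance = [2.4²·15.3²·0.86 + 1.3²·3.7²·0.93 + 1.6²·19.5²·0.82] + 1675.52 = 1979.33 + 1675.52 = 3654.85.
Reliability = 3654.85 / 4020.46 = 0.909.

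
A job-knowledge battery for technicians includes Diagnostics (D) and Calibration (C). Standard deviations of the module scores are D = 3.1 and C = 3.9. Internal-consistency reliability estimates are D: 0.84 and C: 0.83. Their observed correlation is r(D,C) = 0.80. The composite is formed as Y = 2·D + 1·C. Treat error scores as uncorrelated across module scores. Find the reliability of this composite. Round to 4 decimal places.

Var(Y) = 2²·3.1² + 3.9² + 2·[2·3.1·3.9·0.80] = 53.65 + 38.688 = 92.338.
Under uncorrelated errors the observed covariances equal the true-score covariances, so only the own-variance terms attenuate.
True-score variance = [2²·3.1²·0.84 + 3.9²·0.83] + 38.688 = 44.9139 + 38.688 = 83.6019.
Reliability = 83.6019 / 92.338 = 0.9054.

0.9054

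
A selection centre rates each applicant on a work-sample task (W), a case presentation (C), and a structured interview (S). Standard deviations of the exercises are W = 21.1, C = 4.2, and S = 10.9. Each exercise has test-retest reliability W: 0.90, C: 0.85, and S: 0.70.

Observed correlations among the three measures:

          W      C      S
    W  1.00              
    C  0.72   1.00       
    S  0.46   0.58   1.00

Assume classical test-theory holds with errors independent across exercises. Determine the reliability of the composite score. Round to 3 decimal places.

0.915

Var(W+C+S) = 21.1² + 4.2² + 10.9² + 2·[21.1·4.2·0.72 + 21.1·10.9·0.46 + 4.2·10.9·0.58] = 581.66 + 392.308 = 973.968.
With uncorrelated errors the cross-covariances are all true-score covariance, so they carry over unchanged; only the diagonal terms shrink to ρᵢσᵢ².
True-score variance = [21.1²·0.90 + 4.2²·0.85 + 10.9²·0.70] + 392.308 = 498.85 + 392.308 = 891.158.
Reliability = 891.158 / 973.968 = 0.915.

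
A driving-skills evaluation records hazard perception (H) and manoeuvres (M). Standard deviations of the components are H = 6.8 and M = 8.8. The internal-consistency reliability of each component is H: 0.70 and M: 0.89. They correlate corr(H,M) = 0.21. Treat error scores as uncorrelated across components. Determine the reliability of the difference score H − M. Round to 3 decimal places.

0.773

Var(H−M) = 6.8² + 8.8² − 2·6.8·8.8·0.21 = 123.68 − 25.1328 = 98.5472.
Under uncorrelated errors the observed covariances equal the true-score covariances, so only the own-variance terms attenuate.
True-score variance = [6.8²·0.70 + 8.8²·0.89] − 25.1328 = 101.29 − 25.1328 = 76.1568.
Reliability = 76.1568 / 98.5472 = 0.773.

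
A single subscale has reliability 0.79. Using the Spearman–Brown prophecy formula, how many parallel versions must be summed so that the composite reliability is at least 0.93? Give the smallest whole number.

k ≥ ρ*(1−ρ₁)/(ρ₁(1−ρ*)) = 0.93·0.21 / (0.79·0.07) = 3.532.
Smallest integer k = 4.

4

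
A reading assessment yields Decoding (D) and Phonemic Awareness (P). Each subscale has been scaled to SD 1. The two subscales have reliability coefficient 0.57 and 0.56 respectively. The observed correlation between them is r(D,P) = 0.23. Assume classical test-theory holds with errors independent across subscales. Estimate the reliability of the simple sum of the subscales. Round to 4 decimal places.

Var(D+P) = 2 + 2·[0.23] = 2 + 0.46 = 2.46.
Under uncorrelated errors the observed covariances equal the true-score covariances, so only the own-variance terms attenuate.
True-score variance = [0.57 + 0.56] + 0.46 = 1.13 + 0.46 = 1.59.
Reliability = 1.59 / 2.46 = 0.6463.

0.6463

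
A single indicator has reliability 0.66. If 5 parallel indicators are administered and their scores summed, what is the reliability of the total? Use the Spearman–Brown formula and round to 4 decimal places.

0.9066

ρ_k = kρ / (1 + (k−1)ρ) = 5·0.66 / (1 + 4·0.66) = 3.300 / 3.640 = 0.9066.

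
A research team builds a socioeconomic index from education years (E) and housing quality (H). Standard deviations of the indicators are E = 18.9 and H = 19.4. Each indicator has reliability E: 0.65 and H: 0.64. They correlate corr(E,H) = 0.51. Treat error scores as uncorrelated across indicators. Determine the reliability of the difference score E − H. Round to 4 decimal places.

0.2755

Var(E−H) = 18.9² + 19.4² − 2·18.9·19.4·0.51 = 733.57 − 373.993 = 359.577.
Because errors are independent across components, Cov(Tᵢ,Tⱼ) = Cov(Xᵢ,Xⱼ); the off-diagonal part of the true-score variance is the same as above.
True-score variance = [18.9²·0.65 + 19.4²·0.64] − 373.993 = 473.057 − 373.993 = 99.0637.
Reliability = 99.0637 / 359.577 = 0.2755.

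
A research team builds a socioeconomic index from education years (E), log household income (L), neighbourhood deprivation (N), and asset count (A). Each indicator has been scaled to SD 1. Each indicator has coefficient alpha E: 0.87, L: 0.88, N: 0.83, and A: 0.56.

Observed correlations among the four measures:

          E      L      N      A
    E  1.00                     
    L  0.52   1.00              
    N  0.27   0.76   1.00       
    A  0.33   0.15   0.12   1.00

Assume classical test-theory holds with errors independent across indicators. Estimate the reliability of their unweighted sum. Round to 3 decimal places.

Var(E+L+N+A) = 4 + 2·[0.52 + 0.27 + 0.33 + 0.76 + 0.15 + 0.12] = 4 + 4.3 = 8.3.
Because errors are independent across components, Cov(Tᵢ,Tⱼ) = Cov(Xᵢ,Xⱼ); the off-diagonal part of the true-score variance is the same as above.
True-score variance = [0.87 + 0.88 + 0.83 + 0.56] + 4.3 = 3.14 + 4.3 = 7.44.
Reliability = 7.44 / 8.3 = 0.896.

0.896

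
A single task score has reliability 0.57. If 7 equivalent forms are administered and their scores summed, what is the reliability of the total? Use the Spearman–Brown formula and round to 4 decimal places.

0.9027

ρ_k = kρ / (1 + (k−1)ρ) = 7·0.57 / (1 + 6·0.57) = 3.990 / 4.420 = 0.9027.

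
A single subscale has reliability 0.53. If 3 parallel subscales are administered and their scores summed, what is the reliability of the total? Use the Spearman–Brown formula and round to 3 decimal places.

ρ_k = kρ / (1 + (k−1)ρ) = 3·0.53 / (1 + 2·0.53) = 1.590 / 2.060 = 0.772.

0.772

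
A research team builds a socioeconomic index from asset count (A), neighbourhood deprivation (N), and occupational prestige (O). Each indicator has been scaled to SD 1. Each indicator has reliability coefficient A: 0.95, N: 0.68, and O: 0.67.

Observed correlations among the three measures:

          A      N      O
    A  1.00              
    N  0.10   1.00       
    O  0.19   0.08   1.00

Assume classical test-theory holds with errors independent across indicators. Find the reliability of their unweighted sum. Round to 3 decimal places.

Var(A+N+O) = 3 + 2·[0.10 + 0.19 + 0.08] = 3 + 0.74 = 3.74.
With uncorrelated errors the cross-covariances are all true-score covariance, so they carry over unchanged; only the diagonal terms shrink to ρᵢσᵢ².
True-score variance = [0.95 + 0.68 + 0.67] + 0.74 = 2.3 + 0.74 = 3.04.
Reliability = 3.04 / 3.74 = 0.813.

0.813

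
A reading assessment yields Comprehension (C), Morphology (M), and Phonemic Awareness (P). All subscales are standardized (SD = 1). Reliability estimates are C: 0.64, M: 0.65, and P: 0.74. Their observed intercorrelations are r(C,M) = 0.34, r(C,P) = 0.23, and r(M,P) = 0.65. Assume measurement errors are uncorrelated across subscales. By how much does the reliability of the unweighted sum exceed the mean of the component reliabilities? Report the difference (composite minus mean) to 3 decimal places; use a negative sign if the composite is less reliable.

Var(sum) = 3 + 2.44 = 5.44; true-score variance = 2.03 + 2.44 = 4.47; composite reliability = 0.8217.
Mean component reliability = 0.6767.
Difference = 0.8217 − 0.6767 = 0.145.

0.145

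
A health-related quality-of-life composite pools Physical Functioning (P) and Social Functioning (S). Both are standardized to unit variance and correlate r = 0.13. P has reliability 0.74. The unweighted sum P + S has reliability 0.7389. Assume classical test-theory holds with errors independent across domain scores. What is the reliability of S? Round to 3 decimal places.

0.670

Var(P+S) = 2 + 2·0.13 = 2.260.
True-score variance = ρ_P + ρ_S + 2·0.13, so 0.7389 = (0.74 + ρ_S + 0.26) / 2.260.
ρ_S = 0.7389·2.260 − 0.74 − 0.26 = 0.670.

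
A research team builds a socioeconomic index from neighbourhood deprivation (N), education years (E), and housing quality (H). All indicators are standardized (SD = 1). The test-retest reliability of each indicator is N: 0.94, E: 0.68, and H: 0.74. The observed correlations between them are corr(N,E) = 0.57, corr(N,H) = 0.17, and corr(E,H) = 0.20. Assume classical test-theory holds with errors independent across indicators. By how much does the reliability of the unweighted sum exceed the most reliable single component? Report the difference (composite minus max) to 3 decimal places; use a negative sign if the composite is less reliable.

-0.071

Var(sum) = 3 + 1.88 = 4.88; true-score variance = 2.36 + 1.88 = 4.24; composite reliability = 0.8689.
Max component reliability = 0.9400.
Difference = 0.8689 − 0.9400 = -0.071.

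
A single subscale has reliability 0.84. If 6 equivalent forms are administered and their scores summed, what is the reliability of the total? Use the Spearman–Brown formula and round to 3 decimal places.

ρ_k = kρ / (1 + (k−1)ρ) = 6·0.84 / (1 + 5·0.84) = 5.040 / 5.200 = 0.969.

0.969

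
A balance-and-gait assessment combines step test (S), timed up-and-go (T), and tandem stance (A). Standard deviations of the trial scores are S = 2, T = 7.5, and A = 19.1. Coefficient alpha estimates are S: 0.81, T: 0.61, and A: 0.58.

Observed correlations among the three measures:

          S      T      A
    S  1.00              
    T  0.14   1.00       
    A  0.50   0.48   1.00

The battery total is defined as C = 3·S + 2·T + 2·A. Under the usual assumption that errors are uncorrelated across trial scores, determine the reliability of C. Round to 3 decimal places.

Var(C) = 3²·2² + 2²·7.5² + 2²·19.1² + 2·[6·2·7.5·0.14 + 6·2·19.1·0.50 + 4·7.5·19.1·0.48] = 1720.24 + 804.48 = 2524.72.
Under uncorrelated errors the observed covariances equal the true-score covariances, so only the own-variance terms attenuate.
True-score variance = [3²·2²·0.81 + 2²·7.5²·0.61 + 2²·19.1²·0.58] + 804.48 = 1012.77 + 804.48 = 1817.25.
Reliability = 1817.25 / 2524.72 = 0.720.

0.720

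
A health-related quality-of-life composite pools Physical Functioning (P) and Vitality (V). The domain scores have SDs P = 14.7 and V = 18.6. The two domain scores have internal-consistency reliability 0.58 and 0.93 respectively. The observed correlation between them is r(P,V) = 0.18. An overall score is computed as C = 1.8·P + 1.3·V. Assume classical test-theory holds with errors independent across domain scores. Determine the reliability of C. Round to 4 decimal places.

0.7789

Var(C) = 1.8²·14.7² + 1.3²·18.6² + 2·[2.34·14.7·18.6·0.18] = 1284.8 + 230.329 = 1515.13.
Under uncorrelated errors the observed covariances equal the true-score covariances, so only the own-variance terms attenuate.
True-score variance = [1.8²·14.7²·0.58 + 1.3²·18.6²·0.93] + 230.329 = 949.822 + 230.329 = 1180.15.
Reliability = 1180.15 / 1515.13 = 0.7789.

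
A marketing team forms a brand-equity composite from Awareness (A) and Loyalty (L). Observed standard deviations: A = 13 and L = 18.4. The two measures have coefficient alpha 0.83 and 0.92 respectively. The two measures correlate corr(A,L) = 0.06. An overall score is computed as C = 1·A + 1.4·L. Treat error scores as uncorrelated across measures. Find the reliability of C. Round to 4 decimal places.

0.9063

Var(C) = 13² + 1.4²·18.4² + 2·[1.4·13·18.4·0.06] = 832.578 + 40.1856 = 872.763.
With uncorrelated errors the cross-covariances are all true-score covariance, so they carry over unchanged; only the diagonal terms shrink to ρᵢσᵢ².
True-score variance = [13²·0.83 + 1.4²·18.4²·0.92] + 40.1856 = 750.761 + 40.1856 = 790.947.
Reliability = 790.947 / 872.763 = 0.9063.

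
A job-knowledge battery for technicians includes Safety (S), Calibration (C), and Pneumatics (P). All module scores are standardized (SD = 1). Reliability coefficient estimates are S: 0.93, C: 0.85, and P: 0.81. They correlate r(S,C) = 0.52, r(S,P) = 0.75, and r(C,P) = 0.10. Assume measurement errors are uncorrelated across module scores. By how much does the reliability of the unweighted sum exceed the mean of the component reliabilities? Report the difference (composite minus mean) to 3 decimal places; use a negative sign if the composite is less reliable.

0.065

Var(sum) = 3 + 2.74 = 5.74; true-score variance = 2.59 + 2.74 = 5.33; composite reliability = 0.9286.
Mean component reliability = 0.8633.
Difference = 0.9286 − 0.8633 = 0.065.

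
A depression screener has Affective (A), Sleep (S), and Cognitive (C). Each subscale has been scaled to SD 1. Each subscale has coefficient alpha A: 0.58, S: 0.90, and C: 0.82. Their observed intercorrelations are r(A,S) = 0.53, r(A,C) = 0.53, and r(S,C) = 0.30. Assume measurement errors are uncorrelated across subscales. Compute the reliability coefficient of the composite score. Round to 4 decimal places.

0.8776

Var(A+S+C) = 3 + 2·[0.53 + 0.53 + 0.30] = 3 + 2.72 = 5.72.
Under uncorrelated errors the observed covariances equal the true-score covariances, so only the own-variance terms attenuate.
True-score variance = [0.58 + 0.90 + 0.82] + 2.72 = 2.3 + 2.72 = 5.02.
Reliability = 5.02 / 5.72 = 0.8776.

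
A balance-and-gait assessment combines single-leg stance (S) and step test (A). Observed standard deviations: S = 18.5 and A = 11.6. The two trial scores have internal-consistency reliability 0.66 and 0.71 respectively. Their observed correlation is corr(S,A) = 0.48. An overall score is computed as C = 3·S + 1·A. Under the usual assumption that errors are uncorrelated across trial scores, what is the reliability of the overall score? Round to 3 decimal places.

0.717

Var(C) = 3²·18.5² + 11.6² + 2·[3·18.5·11.6·0.48] = 3214.81 + 618.048 = 3832.86.
Under uncorrelated errors the observed covariances equal the true-score covariances, so only the own-variance terms attenuate.
True-score variance = [3²·18.5²·0.66 + 11.6²·0.71] + 618.048 = 2128.5 + 618.048 = 2746.55.
Reliability = 2746.55 / 3832.86 = 0.717.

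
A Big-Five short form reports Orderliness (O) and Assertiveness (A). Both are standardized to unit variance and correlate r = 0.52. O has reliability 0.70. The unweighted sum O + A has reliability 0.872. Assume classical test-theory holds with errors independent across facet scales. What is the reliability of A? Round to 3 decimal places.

Var(O+A) = 2 + 2·0.52 = 3.040.
True-score variance = ρ_O + ρ_A + 2·0.52, so 0.872 = (0.70 + ρ_A + 1.04) / 3.040.
ρ_A = 0.872·3.040 − 0.70 − 1.04 = 0.911.

0.911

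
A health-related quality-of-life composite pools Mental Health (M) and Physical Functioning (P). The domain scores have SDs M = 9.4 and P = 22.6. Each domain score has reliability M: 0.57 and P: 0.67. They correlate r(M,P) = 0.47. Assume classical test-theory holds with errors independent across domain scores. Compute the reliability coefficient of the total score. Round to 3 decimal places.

Var(M+P) = 9.4² + 22.6² + 2·[9.4·22.6·0.47] = 599.12 + 199.694 = 798.814.
With uncorrelated errors the cross-covariances are all true-score covariance, so they carry over unchanged; only the diagonal terms shrink to ρᵢσᵢ².
True-score variance = [9.4²·0.57 + 22.6²·0.67] + 199.694 = 392.574 + 199.694 = 592.268.
Reliability = 592.268 / 798.814 = 0.741.

0.741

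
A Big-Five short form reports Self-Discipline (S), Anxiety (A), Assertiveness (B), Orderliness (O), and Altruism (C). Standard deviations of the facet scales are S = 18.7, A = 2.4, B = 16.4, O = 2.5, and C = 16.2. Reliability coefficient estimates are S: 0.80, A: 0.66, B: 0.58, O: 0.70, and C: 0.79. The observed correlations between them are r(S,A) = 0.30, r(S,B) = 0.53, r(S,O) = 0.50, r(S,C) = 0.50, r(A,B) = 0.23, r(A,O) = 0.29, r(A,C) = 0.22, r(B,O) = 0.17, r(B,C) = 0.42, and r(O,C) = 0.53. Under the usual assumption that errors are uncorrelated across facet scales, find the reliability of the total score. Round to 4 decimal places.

Var(S+A+B+O+C) = 18.7² + 2.4² + 16.4² + 2.5² + 16.2² + 2·[18.7·2.4·0.30 + 18.7·16.4·0.53 + 18.7·2.5·0.50 + 18.7·16.2·0.50 + 2.4·16.4·0.23 + 2.4·2.5·0.29 + 2.4·16.2·0.22 + 16.4·2.5·0.17 + 16.4·16.2·0.42 + 2.5·16.2·0.53] = 893.1 + 1020.43 = 1913.53.
With uncorrelated errors the cross-covariances are all true-score covariance, so they carry over unchanged; only the diagonal terms shrink to ρᵢσᵢ².
True-score variance = [18.7²·0.80 + 2.4²·0.66 + 16.4²·0.58 + 2.5²·0.70 + 16.2²·0.79] + 1020.43 = 651.253 + 1020.43 = 1671.69.
Reliability = 1671.69 / 1913.53 = 0.8736.

0.8736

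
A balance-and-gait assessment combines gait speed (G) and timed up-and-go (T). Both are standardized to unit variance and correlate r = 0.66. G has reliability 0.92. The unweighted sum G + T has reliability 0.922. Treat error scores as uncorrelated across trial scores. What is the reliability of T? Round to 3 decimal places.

0.821

Var(G+T) = 2 + 2·0.66 = 3.320.
True-score variance = ρ_G + ρ_T + 2·0.66, so 0.922 = (0.92 + ρ_T + 1.32) / 3.320.
ρ_T = 0.922·3.320 − 0.92 − 1.32 = 0.821.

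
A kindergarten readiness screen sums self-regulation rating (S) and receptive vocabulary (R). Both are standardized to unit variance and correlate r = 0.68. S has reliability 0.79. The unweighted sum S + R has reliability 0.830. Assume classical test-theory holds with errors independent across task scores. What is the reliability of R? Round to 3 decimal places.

Var(S+R) = 2 + 2·0.68 = 3.360.
True-score variance = ρ_S + ρ_R + 2·0.68, so 0.830 = (0.79 + ρ_R + 1.36) / 3.360.
ρ_R = 0.830·3.360 − 0.79 − 1.36 = 0.639.

0.639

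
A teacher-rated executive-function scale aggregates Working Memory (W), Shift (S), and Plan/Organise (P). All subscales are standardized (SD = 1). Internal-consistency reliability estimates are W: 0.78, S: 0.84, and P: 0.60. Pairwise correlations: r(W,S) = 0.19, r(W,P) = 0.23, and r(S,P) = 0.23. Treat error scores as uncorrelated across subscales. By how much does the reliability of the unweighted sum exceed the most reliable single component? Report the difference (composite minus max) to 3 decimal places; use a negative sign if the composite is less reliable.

-0.021

Var(sum) = 3 + 1.3 = 4.3; true-score variance = 2.22 + 1.3 = 3.52; composite reliability = 0.8186.
Max component reliability = 0.8400.
Difference = 0.8186 − 0.8400 = -0.021.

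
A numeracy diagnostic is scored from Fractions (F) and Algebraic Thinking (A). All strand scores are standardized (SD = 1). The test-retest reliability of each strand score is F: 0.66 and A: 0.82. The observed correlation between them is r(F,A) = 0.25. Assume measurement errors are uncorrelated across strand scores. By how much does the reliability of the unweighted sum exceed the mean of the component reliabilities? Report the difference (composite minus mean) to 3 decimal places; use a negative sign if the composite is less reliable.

Var(sum) = 2 + 0.5 = 2.5; true-score variance = 1.48 + 0.5 = 1.98; composite reliability = 0.7920.
Mean component reliability = 0.7400.
Difference = 0.7920 − 0.7400 = 0.052.

0.052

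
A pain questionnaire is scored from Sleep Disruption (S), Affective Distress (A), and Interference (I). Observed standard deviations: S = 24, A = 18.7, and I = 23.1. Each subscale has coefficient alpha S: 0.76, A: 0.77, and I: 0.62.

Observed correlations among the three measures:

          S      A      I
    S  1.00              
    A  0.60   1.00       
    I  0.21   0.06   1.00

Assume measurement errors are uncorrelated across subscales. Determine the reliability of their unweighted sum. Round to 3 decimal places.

Var(S+A+I) = 24² + 18.7² + 23.1² + 2·[24·18.7·0.60 + 24·23.1·0.21 + 18.7·23.1·0.06] = 1459.3 + 823.244 = 2282.54.
Because errors are independent across components, Cov(Tᵢ,Tⱼ) = Cov(Xᵢ,Xⱼ); the off-diagonal part of the true-score variance is the same as above.
True-score variance = [24²·0.76 + 18.7²·0.77 + 23.1²·0.62] + 823.244 = 1037.86 + 823.244 = 1861.1.
Reliability = 1861.1 / 2282.54 = 0.815.

0.815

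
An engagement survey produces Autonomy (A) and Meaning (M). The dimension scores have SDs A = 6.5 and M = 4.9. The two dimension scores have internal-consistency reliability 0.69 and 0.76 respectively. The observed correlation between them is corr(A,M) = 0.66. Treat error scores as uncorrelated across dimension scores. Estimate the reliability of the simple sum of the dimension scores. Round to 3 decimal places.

Var(A+M) = 6.5² + 4.9² + 2·[6.5·4.9·0.66] = 66.26 + 42.042 = 108.302.
Because errors are independent across components, Cov(Tᵢ,Tⱼ) = Cov(Xᵢ,Xⱼ); the off-diagonal part of the true-score variance is the same as above.
True-score variance = [6.5²·0.69 + 4.9²·0.76] + 42.042 = 47.4001 + 42.042 = 89.4421.
Reliability = 89.4421 / 108.302 = 0.826.

0.826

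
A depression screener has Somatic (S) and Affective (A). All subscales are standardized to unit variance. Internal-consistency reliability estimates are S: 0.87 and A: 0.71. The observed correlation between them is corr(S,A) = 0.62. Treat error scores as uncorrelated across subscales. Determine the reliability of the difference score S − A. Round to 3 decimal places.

Var(S−A) = 1 + 1 − 2·0.62 = 2 − 1.24 = 0.76.
Under uncorrelated errors the observed covariances equal the true-score covariances, so only the own-variance terms attenuate.
True-score variance = [0.87 + 0.71] − 1.24 = 1.58 − 1.24 = 0.34.
Reliability = 0.34 / 0.76 = 0.447.

0.447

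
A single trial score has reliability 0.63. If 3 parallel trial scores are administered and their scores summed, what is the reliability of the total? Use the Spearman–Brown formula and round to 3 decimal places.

0.836

ρ_k = kρ / (1 + (k−1)ρ) = 3·0.63 / (1 + 2·0.63) = 1.890 / 2.260 = 0.836.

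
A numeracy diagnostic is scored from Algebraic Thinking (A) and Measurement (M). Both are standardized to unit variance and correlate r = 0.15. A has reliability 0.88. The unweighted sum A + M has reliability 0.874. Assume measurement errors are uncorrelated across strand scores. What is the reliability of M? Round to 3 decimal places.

0.830

Var(A+M) = 2 + 2·0.15 = 2.300.
True-score variance = ρ_A + ρ_M + 2·0.15, so 0.874 = (0.88 + ρ_M + 0.30) / 2.300.
ρ_M = 0.874·2.300 − 0.88 − 0.30 = 0.830.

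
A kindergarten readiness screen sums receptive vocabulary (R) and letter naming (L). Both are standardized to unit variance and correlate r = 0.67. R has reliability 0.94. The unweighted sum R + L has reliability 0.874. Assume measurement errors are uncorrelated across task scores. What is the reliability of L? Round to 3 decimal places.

Var(R+L) = 2 + 2·0.67 = 3.340.
True-score variance = ρ_R + ρ_L + 2·0.67, so 0.874 = (0.94 + ρ_L + 1.34) / 3.340.
ρ_L = 0.874·3.340 − 0.94 − 1.34 = 0.639.

0.639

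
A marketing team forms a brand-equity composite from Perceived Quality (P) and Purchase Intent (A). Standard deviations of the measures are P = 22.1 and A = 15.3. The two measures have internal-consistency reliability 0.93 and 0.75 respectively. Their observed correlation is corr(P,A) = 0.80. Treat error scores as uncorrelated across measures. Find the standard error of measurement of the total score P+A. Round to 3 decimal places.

9.629

Var(total) = 722.5 + 541.008 = 1263.51.
True-score variance = 629.789 + 541.008 = 1170.8, so reliability = 0.9266.
Error variance = 1263.51 − 1170.8 = 92.7112; SEM = √92.7112 = 9.629.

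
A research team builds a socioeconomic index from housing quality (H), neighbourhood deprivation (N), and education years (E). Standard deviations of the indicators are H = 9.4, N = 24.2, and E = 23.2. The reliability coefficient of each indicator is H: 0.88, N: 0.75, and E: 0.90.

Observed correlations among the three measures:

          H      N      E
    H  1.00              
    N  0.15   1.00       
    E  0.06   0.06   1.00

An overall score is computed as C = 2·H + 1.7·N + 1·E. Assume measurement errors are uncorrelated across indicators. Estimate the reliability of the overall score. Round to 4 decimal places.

Var(C) = 2²·9.4² + 1.7²·24.2² + 23.2² + 2·[3.4·9.4·24.2·0.15 + 2·9.4·23.2·0.06 + 1.7·24.2·23.2·0.06] = 2584.18 + 398.903 = 2983.08.
Because errors are independent across components, Cov(Tᵢ,Tⱼ) = Cov(Xᵢ,Xⱼ); the off-diagonal part of the true-score variance is the same as above.
True-score variance = [2²·9.4²·0.88 + 1.7²·24.2²·0.75 + 23.2²·0.90] + 398.903 = 2064.82 + 398.903 = 2463.72.
Reliability = 2463.72 / 2983.08 = 0.8259.

0.8259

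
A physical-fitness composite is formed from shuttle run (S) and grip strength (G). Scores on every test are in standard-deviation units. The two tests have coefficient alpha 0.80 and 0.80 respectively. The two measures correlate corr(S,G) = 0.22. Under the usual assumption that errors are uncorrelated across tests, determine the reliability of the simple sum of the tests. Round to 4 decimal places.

Var(S+G) = 2 + 2·[0.22] = 2 + 0.44 = 2.44.
Because errors are independent across components, Cov(Tᵢ,Tⱼ) = Cov(Xᵢ,Xⱼ); the off-diagonal part of the true-score variance is the same as above.
True-score variance = [0.80 + 0.80] + 0.44 = 1.6 + 0.44 = 2.04.
Reliability = 2.04 / 2.44 = 0.8361.

0.8361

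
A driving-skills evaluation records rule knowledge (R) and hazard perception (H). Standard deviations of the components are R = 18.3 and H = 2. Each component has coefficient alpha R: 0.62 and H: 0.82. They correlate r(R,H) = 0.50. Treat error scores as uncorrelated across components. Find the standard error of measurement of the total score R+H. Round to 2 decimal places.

Var(total) = 338.89 + 36.6 = 375.49.
True-score variance = 210.912 + 36.6 = 247.512, so reliability = 0.6592.
Error variance = 375.49 − 247.512 = 127.978; SEM = √127.978 = 11.31.

11.31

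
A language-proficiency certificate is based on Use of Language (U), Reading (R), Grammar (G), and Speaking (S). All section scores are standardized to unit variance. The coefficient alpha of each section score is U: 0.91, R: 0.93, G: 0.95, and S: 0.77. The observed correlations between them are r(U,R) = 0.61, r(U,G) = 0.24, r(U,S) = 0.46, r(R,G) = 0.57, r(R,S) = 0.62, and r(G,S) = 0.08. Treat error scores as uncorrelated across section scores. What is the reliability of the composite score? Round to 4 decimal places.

Var(U+R+G+S) = 4 + 2·[0.61 + 0.24 + 0.46 + 0.57 + 0.62 + 0.08] = 4 + 5.16 = 9.16.
With uncorrelated errors the cross-covariances are all true-score covariance, so they carry over unchanged; only the diagonal terms shrink to ρᵢσᵢ².
True-score variance = [0.91 + 0.93 + 0.95 + 0.77] + 5.16 = 3.56 + 5.16 = 8.72.
Reliability = 8.72 / 9.16 = 0.9520.

0.9520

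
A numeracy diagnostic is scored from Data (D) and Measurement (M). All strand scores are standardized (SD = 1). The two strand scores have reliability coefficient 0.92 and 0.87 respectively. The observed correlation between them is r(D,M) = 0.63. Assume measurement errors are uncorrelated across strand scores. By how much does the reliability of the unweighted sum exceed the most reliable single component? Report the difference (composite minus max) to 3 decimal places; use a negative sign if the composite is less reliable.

Var(sum) = 2 + 1.26 = 3.26; true-score variance = 1.79 + 1.26 = 3.05; composite reliability = 0.9356.
Max component reliability = 0.9200.
Difference = 0.9356 − 0.9200 = 0.016.

0.016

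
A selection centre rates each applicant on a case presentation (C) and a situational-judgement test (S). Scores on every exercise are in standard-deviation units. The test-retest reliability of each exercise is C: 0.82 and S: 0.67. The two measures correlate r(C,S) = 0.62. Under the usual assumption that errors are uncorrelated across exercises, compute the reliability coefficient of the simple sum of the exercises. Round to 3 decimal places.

0.843

Var(C+S) = 2 + 2·[0.62] = 2 + 1.24 = 3.24.
Because errors are independent across components, Cov(Tᵢ,Tⱼ) = Cov(Xᵢ,Xⱼ); the off-diagonal part of the true-score variance is the same as above.
True-score variance = [0.82 + 0.67] + 1.24 = 1.49 + 1.24 = 2.73.
Reliability = 2.73 / 3.24 = 0.843.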